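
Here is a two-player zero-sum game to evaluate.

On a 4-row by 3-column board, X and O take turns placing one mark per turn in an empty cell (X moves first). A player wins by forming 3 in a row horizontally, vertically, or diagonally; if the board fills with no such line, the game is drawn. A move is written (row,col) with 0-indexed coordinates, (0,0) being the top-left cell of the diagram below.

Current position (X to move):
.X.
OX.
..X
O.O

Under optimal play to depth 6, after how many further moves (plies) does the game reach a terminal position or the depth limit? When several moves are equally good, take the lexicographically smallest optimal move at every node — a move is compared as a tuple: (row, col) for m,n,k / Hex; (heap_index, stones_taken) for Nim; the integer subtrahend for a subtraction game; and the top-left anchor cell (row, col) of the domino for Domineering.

[.X./OX./..X/O.O] X move#1: (0,0):+1/XX./OX./..X/O.O*, (0,2):-1/.XX/OX./..X/O.O, (1,2):-1/.X./OXX/..X/O.O, (2,0):-1/.X./OX./X.X/O.O, (2,1):+1/.X./OX./.XX/O.O, (3,1):-1/.X./OX./..X/OXO
[XX./OX./..X/O.O] end (terminal -1, O#2); searched .X./OX./..X/O.O to 6

PV length from [.X./OX./..X/O.O]: 1 ply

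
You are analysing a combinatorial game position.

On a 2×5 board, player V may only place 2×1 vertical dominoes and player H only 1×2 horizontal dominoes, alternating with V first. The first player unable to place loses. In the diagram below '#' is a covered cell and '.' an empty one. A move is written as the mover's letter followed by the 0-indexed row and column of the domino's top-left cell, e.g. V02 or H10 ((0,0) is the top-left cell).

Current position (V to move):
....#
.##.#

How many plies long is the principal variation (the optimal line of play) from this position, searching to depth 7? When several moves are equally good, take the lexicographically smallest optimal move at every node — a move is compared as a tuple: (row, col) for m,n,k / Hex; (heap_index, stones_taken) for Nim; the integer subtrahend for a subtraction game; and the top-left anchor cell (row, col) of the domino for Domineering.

[....#/.##.#] V move#1: V00:-1/#...#/###.#*, V03:-1/...##/.####
[#...#/###.#] H move#2: H01:-1/###.#/###.#, H02:+1/#.###/###.#*
[#.###/###.#] end (terminal -1, V#3); searched ....#/.##.# to 7

PV length from [....#/.##.#]: 2 plies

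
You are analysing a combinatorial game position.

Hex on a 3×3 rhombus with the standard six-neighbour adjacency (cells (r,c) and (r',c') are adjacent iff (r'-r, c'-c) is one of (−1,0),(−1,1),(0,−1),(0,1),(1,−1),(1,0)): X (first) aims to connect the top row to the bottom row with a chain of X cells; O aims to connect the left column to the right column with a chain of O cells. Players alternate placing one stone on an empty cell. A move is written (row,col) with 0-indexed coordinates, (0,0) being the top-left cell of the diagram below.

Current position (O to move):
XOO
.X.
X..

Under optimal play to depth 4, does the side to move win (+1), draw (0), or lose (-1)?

value(XOO/.X./X.., O) = +1

p1 O@[XOO/.X./X..]: (1,0)[XOO/OX./X..]+1* (1,2)[XOO/.XO/X..]-1 (2,1)[XOO/.X./XO.]-1 (2,2)[XOO/.X./X.O]-1
p2 X@[XOO/OX./X..] terminal -1; root [XOO/.X./X..] d4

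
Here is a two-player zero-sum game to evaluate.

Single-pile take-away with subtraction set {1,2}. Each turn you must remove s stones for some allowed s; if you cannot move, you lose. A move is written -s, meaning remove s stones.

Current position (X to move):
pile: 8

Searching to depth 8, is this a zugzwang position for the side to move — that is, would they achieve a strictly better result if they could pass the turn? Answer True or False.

zugzwang(8, X) = False

[8] X move#1: -1:-1/7, -2:+1/6*
[6] O move#2: -1:-1/5*, -2:-1/4
[5] X move#3: -1:-1/4, -2:+1/3*
[3] O move#4: -1:-1/2*, -2:-1/1
[2] X move#5: -1:-1/1, -2:+1/0*
[0] end (terminal -1, O#6); searched 8 to 8
if X skipped the turn, O would face:
~ [8] O move#1: -1:-1/7, -2:+1/6*
~ [6] X move#2: -1:-1/5*, -2:-1/4
~ [5] O move#3: -1:-1/4, -2:+1/3*
~ [3] X move#4: -1:-1/2*, -2:-1/1
~ [2] O move#5: -1:-1/1, -2:+1/0*
~ [0] end (terminal -1, X#6); searched 8 to 8
compare (X): move=+1 vs pass=-1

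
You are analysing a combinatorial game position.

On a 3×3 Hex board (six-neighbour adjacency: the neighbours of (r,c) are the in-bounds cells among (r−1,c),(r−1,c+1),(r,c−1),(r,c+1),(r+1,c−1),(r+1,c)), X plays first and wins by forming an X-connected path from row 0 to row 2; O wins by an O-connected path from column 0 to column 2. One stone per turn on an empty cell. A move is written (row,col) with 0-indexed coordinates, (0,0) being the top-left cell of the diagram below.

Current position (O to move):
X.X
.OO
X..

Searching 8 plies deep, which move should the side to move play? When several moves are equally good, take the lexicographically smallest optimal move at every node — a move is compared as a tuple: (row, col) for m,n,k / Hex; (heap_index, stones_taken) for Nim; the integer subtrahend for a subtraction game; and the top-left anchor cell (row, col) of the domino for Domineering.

O's best at [X.X/.OO/X..]: (1,0)

p1 O@[X.X/.OO/X..]: (0,1)[XOX/.OO/X..]-1 (1,0)[X.X/OOO/X..]+1* (2,1)[X.X/.OO/XO.]-1 (2,2)[X.X/.OO/X.O]-1
p2 X@[X.X/OOO/X..] terminal -1; root [X.X/.OO/X..] d8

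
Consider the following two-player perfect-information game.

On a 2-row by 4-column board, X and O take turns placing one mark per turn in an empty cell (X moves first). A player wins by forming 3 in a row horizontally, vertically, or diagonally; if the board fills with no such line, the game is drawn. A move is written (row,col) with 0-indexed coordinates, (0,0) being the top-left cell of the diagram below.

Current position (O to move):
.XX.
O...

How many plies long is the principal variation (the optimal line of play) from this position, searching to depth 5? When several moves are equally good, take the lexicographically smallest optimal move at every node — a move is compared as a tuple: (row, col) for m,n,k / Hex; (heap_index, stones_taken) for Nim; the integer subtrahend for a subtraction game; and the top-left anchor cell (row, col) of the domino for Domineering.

[.XX./O...] O move#1: (0,0):-1/OXX./O...*, (0,3):-1/.XXO/O..., (1,1):-1/.XX./OO.., (1,2):-1/.XX./O.O., (1,3):-1/.XX./O..O
[OXX./O...] X move#2: (0,3):+1/OXXX/O...*, (1,1):+0/OXX./OX.., (1,2):+0/OXX./O.X., (1,3):+0/OXX./O..X
[OXXX/O...] end (terminal -1, O#3); searched .XX./O... to 5

PV length from [.XX./O...]: 2 plies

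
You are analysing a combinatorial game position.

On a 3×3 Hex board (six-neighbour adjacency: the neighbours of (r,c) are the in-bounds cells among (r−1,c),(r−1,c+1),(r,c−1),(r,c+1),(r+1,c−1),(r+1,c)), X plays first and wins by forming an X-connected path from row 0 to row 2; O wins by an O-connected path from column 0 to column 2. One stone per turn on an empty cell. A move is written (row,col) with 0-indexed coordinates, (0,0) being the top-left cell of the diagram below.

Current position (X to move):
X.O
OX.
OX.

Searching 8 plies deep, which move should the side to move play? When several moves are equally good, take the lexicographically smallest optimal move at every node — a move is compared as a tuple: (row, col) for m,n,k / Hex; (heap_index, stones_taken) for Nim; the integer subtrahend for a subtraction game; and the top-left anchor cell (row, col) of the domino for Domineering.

X's best at [X.O/OX./OX.]: (0,1)

ply 1, X at X.O/OX./OX. | (0,1)=+1→XXO/OX./OX.*; (1,2)=-1→X.O/OXX/OX.; (2,2)=-1→X.O/OX./OXX
ply 2: XXO/OX./OX. is terminal -1 (O); from X.O/OX./OX. depth 8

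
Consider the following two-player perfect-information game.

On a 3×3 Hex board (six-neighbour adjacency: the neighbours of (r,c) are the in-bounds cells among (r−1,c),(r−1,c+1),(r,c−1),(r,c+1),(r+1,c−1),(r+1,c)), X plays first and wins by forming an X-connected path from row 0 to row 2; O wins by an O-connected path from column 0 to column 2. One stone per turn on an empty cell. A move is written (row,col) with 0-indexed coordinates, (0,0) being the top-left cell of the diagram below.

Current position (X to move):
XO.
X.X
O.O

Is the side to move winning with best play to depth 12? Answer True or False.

X winning at [XO./X.X/O.O]: True

p1 X@[XO./X.X/O.O]: (0,2)[XOX/X.X/O.O]-1 (1,1)[XO./XXX/O.O]-1 (2,1)[XO./X.X/OXO]+1*
p2 O@[XO./X.X/OXO]: (0,2)[XOO/X.X/OXO]-1* (1,1)[XO./XOX/OXO]-1
p3 X@[XOO/X.X/OXO]: (1,1)[XOO/XXX/OXO]+1*
p4 O@[XOO/XXX/OXO] terminal -1; root [XO./X.X/O.O] d12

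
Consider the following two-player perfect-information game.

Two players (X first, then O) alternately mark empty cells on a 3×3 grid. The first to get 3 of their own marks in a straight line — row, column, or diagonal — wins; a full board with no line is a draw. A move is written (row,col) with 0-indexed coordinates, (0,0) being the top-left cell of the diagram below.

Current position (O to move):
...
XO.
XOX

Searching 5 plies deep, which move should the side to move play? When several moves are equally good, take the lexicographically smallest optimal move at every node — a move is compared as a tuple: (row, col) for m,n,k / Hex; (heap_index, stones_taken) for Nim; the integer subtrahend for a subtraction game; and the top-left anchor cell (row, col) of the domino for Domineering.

ply 1, O at .../XO./XOX | (0,0)=+0→O../XO./XOX; (0,1)=+1→.O./XO./XOX*; (0,2)=-1→..O/XO./XOX; (1,2)=-1→.../XOO/XOX
ply 2: .O./XO./XOX is terminal -1 (X); from .../XO./XOX depth 5

O's best at [.../XO./XOX]: (0,1)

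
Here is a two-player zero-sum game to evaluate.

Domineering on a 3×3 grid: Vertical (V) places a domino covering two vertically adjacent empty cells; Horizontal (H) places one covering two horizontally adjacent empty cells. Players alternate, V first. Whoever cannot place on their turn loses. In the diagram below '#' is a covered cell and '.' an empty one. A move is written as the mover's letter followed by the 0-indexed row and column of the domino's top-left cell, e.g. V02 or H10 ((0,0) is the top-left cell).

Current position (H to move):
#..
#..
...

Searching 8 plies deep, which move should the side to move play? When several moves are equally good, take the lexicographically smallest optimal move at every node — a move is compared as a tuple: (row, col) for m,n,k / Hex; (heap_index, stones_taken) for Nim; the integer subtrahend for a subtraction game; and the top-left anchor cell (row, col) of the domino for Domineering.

ply 1, H at #../#../... | H01=-1→###/#../...; H11=+1→#../###/...*; H20=-1→#../#../##.; H21=-1→#../#../.##
ply 2: #../###/... is terminal -1 (V); from #../#../... depth 8

H's best at [#../#../...]: H11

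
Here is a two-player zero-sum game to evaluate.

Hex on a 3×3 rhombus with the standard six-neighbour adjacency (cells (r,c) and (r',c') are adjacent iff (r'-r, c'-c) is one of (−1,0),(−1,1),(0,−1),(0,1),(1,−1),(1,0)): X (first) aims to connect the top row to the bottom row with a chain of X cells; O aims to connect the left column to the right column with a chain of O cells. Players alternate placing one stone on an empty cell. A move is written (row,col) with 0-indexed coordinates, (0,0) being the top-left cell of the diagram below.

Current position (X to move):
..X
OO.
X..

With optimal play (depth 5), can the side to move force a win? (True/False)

ply 1, X at ..X/OO./X.. | (0,0)=-1→X.X/OO./X..; (0,1)=-1→.XX/OO./X..; (1,2)=+1→..X/OOX/X..*; (2,1)=-1→..X/OO./XX.; (2,2)=-1→..X/OO./X.X
ply 2, O at ..X/OOX/X.. | (0,0)=-1→O.X/OOX/X..*; (0,1)=-1→.OX/OOX/X..; (2,1)=-1→..X/OOX/XO.; (2,2)=-1→..X/OOX/X.O
ply 3, X at O.X/OOX/X.. | (0,1)=+1→OXX/OOX/X..*; (2,1)=+1→O.X/OOX/XX.; (2,2)=+1→O.X/OOX/X.X
ply 4, O at OXX/OOX/X.. | (2,1)=-1→OXX/OOX/XO.*; (2,2)=-1→OXX/OOX/X.O
ply 5, X at OXX/OOX/XO. | (2,2)=+1→OXX/OOX/XOX*
ply 6: OXX/OOX/XOX is terminal -1 (O); from ..X/OO./X.. depth 5

X winning at [..X/OO./X..]: True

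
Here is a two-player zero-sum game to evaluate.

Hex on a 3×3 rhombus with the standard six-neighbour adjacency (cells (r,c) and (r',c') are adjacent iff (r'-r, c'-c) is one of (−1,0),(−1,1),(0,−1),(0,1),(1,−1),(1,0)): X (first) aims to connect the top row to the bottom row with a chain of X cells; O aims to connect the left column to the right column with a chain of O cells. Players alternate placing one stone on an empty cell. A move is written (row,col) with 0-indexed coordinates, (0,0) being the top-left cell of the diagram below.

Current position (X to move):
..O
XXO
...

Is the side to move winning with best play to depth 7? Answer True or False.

X winning at [..O/XXO/...]: True

[..O/XXO/...] X move#1: (0,0):+1/X.O/XXO/...*, (0,1):+1/.XO/XXO/..., (2,0):+1/..O/XXO/X.., (2,1):+1/..O/XXO/.X., (2,2):+1/..O/XXO/..X
[X.O/XXO/...] O move#2: (0,1):-1/XOO/XXO/...*, (2,0):-1/X.O/XXO/O.., (2,1):-1/X.O/XXO/.O., (2,2):-1/X.O/XXO/..O
[XOO/XXO/...] X move#3: (2,0):+1/XOO/XXO/X..*, (2,1):+1/XOO/XXO/.X., (2,2):+1/XOO/XXO/..X
[XOO/XXO/X..] end (terminal -1, O#4); searched ..O/XXO/... to 7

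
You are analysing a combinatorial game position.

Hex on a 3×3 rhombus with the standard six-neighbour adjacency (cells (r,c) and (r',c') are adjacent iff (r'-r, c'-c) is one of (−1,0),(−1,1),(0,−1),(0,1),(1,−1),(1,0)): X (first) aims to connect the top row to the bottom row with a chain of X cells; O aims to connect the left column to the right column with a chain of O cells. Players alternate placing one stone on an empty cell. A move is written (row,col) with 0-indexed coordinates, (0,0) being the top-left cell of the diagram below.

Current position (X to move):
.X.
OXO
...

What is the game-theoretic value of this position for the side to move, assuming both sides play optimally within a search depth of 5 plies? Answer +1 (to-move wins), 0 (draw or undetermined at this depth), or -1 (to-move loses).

value(.X./OXO/..., X) = +1

p1 X@[.X./OXO/...]: (0,0)[XX./OXO/...]+1* (0,2)[.XX/OXO/...]+1 (2,0)[.X./OXO/X..]+1 (2,1)[.X./OXO/.X.]+1 (2,2)[.X./OXO/..X]+1
p2 O@[XX./OXO/...]: (0,2)[XXO/OXO/...]-1* (2,0)[XX./OXO/O..]-1 (2,1)[XX./OXO/.O.]-1 (2,2)[XX./OXO/..O]-1
p3 X@[XXO/OXO/...]: (2,0)[XXO/OXO/X..]+1* (2,1)[XXO/OXO/.X.]+1 (2,2)[XXO/OXO/..X]+1
p4 O@[XXO/OXO/X..] terminal -1; root [.X./OXO/...] d5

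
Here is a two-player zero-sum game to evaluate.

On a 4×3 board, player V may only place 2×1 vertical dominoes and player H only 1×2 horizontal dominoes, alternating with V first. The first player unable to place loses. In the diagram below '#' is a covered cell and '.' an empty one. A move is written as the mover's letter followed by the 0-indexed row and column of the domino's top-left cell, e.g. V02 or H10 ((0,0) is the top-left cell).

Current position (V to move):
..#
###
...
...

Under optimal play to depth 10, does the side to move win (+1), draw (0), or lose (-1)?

ply 1, V at ..#/###/.../... | V20=-1→..#/###/#../#..; V21=+1→..#/###/.#./.#.*; V22=-1→..#/###/..#/..#
ply 2, H at ..#/###/.#./.#. | H00=-1→###/###/.#./.#.*
ply 3, V at ###/###/.#./.#. | V20=+1→###/###/##./##.*; V22=+1→###/###/.##/.##
ply 4: ###/###/##./##. is terminal -1 (H); from ..#/###/.../... depth 10

value(..#/###/.../..., V) = +1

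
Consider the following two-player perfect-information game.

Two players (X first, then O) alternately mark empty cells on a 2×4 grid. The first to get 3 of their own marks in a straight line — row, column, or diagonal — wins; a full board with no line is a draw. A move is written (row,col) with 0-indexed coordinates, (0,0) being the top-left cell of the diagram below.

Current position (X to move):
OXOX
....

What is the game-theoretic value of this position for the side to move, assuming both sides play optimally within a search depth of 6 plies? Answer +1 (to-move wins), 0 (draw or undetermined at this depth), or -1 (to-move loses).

p1 X@[OXOX/....]: (1,0)[OXOX/X...]+0* (1,1)[OXOX/.X..]+0 (1,2)[OXOX/..X.]+0 (1,3)[OXOX/...X]+0
p2 O@[OXOX/X...]: (1,1)[OXOX/XO..]+0* (1,2)[OXOX/X.O.]+0 (1,3)[OXOX/X..O]+0
p3 X@[OXOX/XO..]: (1,2)[OXOX/XOX.]+0* (1,3)[OXOX/XO.X]+0
p4 O@[OXOX/XOX.]: (1,3)[OXOX/XOXO]+0*
p5 X@[OXOX/XOXO] terminal +0; root [OXOX/....] d6

value(OXOX/...., X) = 0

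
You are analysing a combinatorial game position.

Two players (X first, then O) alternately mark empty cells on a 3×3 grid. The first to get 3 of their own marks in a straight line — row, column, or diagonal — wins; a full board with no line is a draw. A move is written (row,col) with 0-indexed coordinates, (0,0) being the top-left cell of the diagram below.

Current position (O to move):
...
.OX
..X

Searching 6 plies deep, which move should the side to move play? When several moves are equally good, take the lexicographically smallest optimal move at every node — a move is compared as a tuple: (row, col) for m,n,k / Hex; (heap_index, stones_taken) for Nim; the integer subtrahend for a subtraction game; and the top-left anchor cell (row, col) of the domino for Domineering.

p1 O@[.../.OX/..X]: (0,0)[O../.OX/..X]-1 (0,1)[.O./.OX/..X]-1 (0,2)[..O/.OX/..X]+0* (1,0)[.../OOX/..X]-1 (2,0)[.../.OX/O.X]-1 (2,1)[.../.OX/.OX]-1
p2 X@[..O/.OX/..X]: (0,0)[X.O/.OX/..X]-1 (0,1)[.XO/.OX/..X]-1 (1,0)[..O/XOX/..X]-1 (2,0)[..O/.OX/X.X]+0* (2,1)[..O/.OX/.XX]-1
p3 O@[..O/.OX/X.X]: (0,0)[O.O/.OX/X.X]-1 (0,1)[.OO/.OX/X.X]-1 (1,0)[..O/OOX/X.X]-1 (2,1)[..O/.OX/XOX]+0*
p4 X@[..O/.OX/XOX]: (0,0)[X.O/.OX/XOX]-1 (0,1)[.XO/.OX/XOX]+0* (1,0)[..O/XOX/XOX]-1
p5 O@[.XO/.OX/XOX]: (0,0)[OXO/.OX/XOX]+0* (1,0)[.XO/OOX/XOX]+0
p6 X@[OXO/.OX/XOX]: (1,0)[OXO/XOX/XOX]+0*
p7 O@[OXO/XOX/XOX] terminal +0; root [.../.OX/..X] d6

O's best at [.../.OX/..X]: (0,2)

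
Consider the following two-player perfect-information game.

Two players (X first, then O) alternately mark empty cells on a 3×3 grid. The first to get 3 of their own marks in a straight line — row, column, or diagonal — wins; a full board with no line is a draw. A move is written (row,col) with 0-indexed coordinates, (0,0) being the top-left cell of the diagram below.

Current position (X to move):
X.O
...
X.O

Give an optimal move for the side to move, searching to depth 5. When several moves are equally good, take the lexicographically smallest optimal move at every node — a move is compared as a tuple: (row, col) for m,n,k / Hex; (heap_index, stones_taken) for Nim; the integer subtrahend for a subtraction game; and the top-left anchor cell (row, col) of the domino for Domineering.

X's best at [X.O/.../X.O]: (1,0)

p1 X@[X.O/.../X.O]: (0,1)[XXO/.../X.O]-1 (1,0)[X.O/X../X.O]+1* (1,1)[X.O/.X./X.O]-1 (1,2)[X.O/..X/X.O]+0 (2,1)[X.O/.../XXO]-1
p2 O@[X.O/X../X.O] terminal -1; root [X.O/.../X.O] d5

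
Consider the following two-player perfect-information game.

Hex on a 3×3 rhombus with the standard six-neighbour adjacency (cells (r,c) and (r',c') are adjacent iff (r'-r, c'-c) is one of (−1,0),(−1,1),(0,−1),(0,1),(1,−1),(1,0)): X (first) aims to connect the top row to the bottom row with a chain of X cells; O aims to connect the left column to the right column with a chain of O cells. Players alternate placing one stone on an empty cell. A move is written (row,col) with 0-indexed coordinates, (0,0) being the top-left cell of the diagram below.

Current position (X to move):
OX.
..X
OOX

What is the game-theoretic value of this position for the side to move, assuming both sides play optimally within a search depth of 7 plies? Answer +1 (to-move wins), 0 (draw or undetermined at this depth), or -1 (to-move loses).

value(OX./..X/OOX, X) = +1

ply 1, X at OX./..X/OOX | (0,2)=+1→OXX/..X/OOX*; (1,0)=+1→OX./X.X/OOX; (1,1)=+1→OX./.XX/OOX
ply 2: OXX/..X/OOX is terminal -1 (O); from OX./..X/OOX depth 7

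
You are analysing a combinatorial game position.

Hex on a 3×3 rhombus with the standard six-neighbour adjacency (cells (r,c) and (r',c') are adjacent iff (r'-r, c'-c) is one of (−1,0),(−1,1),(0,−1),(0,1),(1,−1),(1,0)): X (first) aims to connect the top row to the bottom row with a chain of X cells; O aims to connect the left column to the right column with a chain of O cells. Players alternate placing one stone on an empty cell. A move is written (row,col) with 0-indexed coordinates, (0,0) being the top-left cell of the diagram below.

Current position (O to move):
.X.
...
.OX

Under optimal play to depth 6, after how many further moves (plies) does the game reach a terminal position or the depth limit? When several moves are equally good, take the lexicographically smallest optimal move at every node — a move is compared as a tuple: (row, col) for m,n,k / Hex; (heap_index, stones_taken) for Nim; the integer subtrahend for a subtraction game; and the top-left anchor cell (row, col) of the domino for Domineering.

PV length from [.X./.../.OX]: 5 plies

ply 1, O at .X./.../.OX | (0,0)=-1→OX./.../.OX; (0,2)=-1→.XO/.../.OX; (1,0)=-1→.X./O../.OX; (1,1)=+1→.X./.O./.OX*; (1,2)=-1→.X./..O/.OX; (2,0)=-1→.X./.../OOX
ply 2, X at .X./.O./.OX | (0,0)=-1→XX./.O./.OX*; (0,2)=-1→.XX/.O./.OX; (1,0)=-1→.X./XO./.OX; (1,2)=-1→.X./.OX/.OX; (2,0)=-1→.X./.O./XOX
ply 3, O at XX./.O./.OX | (0,2)=+1→XXO/.O./.OX*; (1,0)=+1→XX./OO./.OX; (1,2)=+1→XX./.OO/.OX; (2,0)=+1→XX./.O./OOX
ply 4, X at XXO/.O./.OX | (1,0)=-1→XXO/XO./.OX*; (1,2)=-1→XXO/.OX/.OX; (2,0)=-1→XXO/.O./XOX
ply 5, O at XXO/XO./.OX | (1,2)=-1→XXO/XOO/.OX; (2,0)=+1→XXO/XO./OOX*
ply 6: XXO/XO./OOX is terminal -1 (X); from .X./.../.OX depth 6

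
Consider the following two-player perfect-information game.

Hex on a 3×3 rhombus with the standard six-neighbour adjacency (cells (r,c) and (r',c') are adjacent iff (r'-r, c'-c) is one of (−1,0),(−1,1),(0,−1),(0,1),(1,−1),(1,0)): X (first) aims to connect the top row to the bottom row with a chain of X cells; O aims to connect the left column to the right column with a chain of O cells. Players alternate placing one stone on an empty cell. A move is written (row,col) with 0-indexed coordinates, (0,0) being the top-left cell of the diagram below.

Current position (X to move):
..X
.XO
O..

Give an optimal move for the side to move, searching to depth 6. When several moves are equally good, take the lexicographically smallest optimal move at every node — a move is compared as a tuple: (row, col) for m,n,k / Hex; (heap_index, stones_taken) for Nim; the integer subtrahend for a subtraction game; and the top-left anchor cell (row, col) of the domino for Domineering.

ply 1, X at ..X/.XO/O.. | (0,0)=-1→X.X/.XO/O..; (0,1)=-1→.XX/.XO/O..; (1,0)=-1→..X/XXO/O..; (2,1)=+1→..X/.XO/OX.*; (2,2)=-1→..X/.XO/O.X
ply 2: ..X/.XO/OX. is terminal -1 (O); from ..X/.XO/O.. depth 6

X's best at [..X/.XO/O..]: (2,1)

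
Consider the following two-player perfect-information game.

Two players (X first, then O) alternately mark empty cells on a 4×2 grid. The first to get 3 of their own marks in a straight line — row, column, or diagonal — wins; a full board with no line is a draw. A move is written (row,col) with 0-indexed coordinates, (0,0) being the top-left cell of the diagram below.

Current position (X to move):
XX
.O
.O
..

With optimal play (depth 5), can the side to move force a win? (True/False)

X winning at [XX/.O/.O/..]: False

p1 X@[XX/.O/.O/..]: (1,0)[XX/XO/.O/..]-1 (2,0)[XX/.O/XO/..]-1 (3,0)[XX/.O/.O/X.]-1 (3,1)[XX/.O/.O/.X]+0*
p2 O@[XX/.O/.O/.X]: (1,0)[XX/OO/.O/.X]+0* (2,0)[XX/.O/OO/.X]+0 (3,0)[XX/.O/.O/OX]+0
p3 X@[XX/OO/.O/.X]: (2,0)[XX/OO/XO/.X]+0* (3,0)[XX/OO/.O/XX]+0
p4 O@[XX/OO/XO/.X]: (3,0)[XX/OO/XO/OX]+0*
p5 X@[XX/OO/XO/OX] terminal +0; root [XX/.O/.O/..] d5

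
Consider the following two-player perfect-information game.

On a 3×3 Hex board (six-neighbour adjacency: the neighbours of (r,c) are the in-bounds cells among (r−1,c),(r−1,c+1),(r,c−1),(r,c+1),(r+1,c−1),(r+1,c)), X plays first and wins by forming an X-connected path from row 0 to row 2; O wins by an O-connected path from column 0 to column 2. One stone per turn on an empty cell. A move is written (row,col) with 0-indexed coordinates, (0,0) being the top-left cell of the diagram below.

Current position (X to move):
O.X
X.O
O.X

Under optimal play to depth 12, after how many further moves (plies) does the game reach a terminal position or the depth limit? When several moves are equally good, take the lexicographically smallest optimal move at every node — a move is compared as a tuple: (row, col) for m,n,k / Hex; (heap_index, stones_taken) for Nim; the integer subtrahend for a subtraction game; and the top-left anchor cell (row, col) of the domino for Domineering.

ply 1, X at O.X/X.O/O.X | (0,1)=-1→OXX/X.O/O.X*; (1,1)=-1→O.X/XXO/O.X; (2,1)=-1→O.X/X.O/OXX
ply 2, O at OXX/X.O/O.X | (1,1)=+1→OXX/XOO/O.X*; (2,1)=+1→OXX/X.O/OOX
ply 3: OXX/XOO/O.X is terminal -1 (X); from O.X/X.O/O.X depth 12

PV length from [O.X/X.O/O.X]: 2 plies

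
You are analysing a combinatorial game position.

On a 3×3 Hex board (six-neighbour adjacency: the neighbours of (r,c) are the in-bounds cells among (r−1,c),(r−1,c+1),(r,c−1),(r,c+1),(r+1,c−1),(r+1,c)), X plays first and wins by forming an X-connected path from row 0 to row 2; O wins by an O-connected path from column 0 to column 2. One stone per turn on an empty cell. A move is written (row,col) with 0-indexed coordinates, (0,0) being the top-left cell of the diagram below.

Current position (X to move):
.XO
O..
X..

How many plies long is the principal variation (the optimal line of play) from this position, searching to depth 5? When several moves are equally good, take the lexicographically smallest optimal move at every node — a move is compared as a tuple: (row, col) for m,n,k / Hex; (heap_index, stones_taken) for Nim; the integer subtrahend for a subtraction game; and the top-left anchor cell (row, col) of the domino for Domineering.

p1 X@[.XO/O../X..]: (0,0)[XXO/O../X..]-1 (1,1)[.XO/OX./X..]+1* (1,2)[.XO/O.X/X..]-1 (2,1)[.XO/O../XX.]-1 (2,2)[.XO/O../X.X]-1
p2 O@[.XO/OX./X..] terminal -1; root [.XO/O../X..] d5

PV length from [.XO/O../X..]: 1 ply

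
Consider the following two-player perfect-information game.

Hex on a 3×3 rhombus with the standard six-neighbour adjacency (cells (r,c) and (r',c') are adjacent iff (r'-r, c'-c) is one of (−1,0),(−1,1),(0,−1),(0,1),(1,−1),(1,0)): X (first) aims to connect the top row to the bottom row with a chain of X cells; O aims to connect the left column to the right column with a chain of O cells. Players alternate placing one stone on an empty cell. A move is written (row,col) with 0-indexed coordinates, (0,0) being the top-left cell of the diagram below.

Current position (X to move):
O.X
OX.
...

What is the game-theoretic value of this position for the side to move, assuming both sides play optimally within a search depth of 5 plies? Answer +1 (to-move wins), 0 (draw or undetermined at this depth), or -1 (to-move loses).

value(O.X/OX./..., X) = +1

p1 X@[O.X/OX./...]: (0,1)[OXX/OX./...]+1* (1,2)[O.X/OXX/...]+1 (2,0)[O.X/OX./X..]+1 (2,1)[O.X/OX./.X.]+1 (2,2)[O.X/OX./..X]+1
p2 O@[OXX/OX./...]: (1,2)[OXX/OXO/...]-1* (2,0)[OXX/OX./O..]-1 (2,1)[OXX/OX./.O.]-1 (2,2)[OXX/OX./..O]-1
p3 X@[OXX/OXO/...]: (2,0)[OXX/OXO/X..]+1* (2,1)[OXX/OXO/.X.]+1 (2,2)[OXX/OXO/..X]+1
p4 O@[OXX/OXO/X..] terminal -1; root [O.X/OX./...] d5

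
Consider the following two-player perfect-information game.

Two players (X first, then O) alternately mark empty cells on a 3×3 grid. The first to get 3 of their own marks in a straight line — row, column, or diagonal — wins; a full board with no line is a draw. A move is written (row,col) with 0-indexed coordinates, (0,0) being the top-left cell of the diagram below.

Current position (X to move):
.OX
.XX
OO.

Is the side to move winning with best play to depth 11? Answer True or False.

X winning at [.OX/.XX/OO.]: True

ply 1, X at .OX/.XX/OO. | (0,0)=-1→XOX/.XX/OO.; (1,0)=+1→.OX/XXX/OO.*; (2,2)=+1→.OX/.XX/OOX
ply 2: .OX/XXX/OO. is terminal -1 (O); from .OX/.XX/OO. depth 11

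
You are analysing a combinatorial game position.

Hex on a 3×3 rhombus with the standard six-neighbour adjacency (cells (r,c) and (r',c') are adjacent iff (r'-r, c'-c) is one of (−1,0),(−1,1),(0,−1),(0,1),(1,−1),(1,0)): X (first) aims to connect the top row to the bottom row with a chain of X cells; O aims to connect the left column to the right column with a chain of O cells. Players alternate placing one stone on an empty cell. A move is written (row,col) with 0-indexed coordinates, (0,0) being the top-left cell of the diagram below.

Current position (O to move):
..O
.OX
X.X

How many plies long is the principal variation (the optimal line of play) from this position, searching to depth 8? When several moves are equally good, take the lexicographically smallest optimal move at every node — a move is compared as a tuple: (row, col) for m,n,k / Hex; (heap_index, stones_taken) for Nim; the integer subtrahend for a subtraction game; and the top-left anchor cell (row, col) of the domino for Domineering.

PV length from [..O/.OX/X.X]: 3 plies

ply 1, O at ..O/.OX/X.X | (0,0)=+1→O.O/.OX/X.X*; (0,1)=+1→.OO/.OX/X.X; (1,0)=+1→..O/OOX/X.X; (2,1)=-1→..O/.OX/XOX
ply 2, X at O.O/.OX/X.X | (0,1)=-1→OXO/.OX/X.X*; (1,0)=-1→O.O/XOX/X.X; (2,1)=-1→O.O/.OX/XXX
ply 3, O at OXO/.OX/X.X | (1,0)=+1→OXO/OOX/X.X*; (2,1)=-1→OXO/.OX/XOX
ply 4: OXO/OOX/X.X is terminal -1 (X); from ..O/.OX/X.X depth 8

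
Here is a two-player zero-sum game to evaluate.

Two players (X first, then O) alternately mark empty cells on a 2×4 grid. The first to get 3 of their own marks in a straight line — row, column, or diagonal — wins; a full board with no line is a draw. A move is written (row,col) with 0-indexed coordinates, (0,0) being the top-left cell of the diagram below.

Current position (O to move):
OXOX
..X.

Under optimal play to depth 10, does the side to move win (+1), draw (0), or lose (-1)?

ply 1, O at OXOX/..X. | (1,0)=+0→OXOX/O.X.*; (1,1)=+0→OXOX/.OX.; (1,3)=+0→OXOX/..XO
ply 2, X at OXOX/O.X. | (1,1)=+0→OXOX/OXX.*; (1,3)=+0→OXOX/O.XX
ply 3, O at OXOX/OXX. | (1,3)=+0→OXOX/OXXO*
ply 4: OXOX/OXXO is terminal +0 (X); from OXOX/..X. depth 10

value(OXOX/..X., O) = 0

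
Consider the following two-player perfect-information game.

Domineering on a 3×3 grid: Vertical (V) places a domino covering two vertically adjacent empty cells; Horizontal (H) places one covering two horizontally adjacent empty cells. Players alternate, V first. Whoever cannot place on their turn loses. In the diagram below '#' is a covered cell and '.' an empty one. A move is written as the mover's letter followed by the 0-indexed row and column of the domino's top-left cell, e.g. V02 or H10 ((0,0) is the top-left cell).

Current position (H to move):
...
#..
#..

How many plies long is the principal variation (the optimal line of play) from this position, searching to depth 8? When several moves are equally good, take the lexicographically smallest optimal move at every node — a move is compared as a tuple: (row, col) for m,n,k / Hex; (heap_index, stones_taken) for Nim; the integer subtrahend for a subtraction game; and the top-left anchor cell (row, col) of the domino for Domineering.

PV length from [.../#../#..]: 1 ply

p1 H@[.../#../#..]: H00[##./#../#..]-1 H01[.##/#../#..]-1 H11[.../###/#..]+1* H21[.../#../###]-1
p2 V@[.../###/#..] terminal -1; root [.../#../#..] d8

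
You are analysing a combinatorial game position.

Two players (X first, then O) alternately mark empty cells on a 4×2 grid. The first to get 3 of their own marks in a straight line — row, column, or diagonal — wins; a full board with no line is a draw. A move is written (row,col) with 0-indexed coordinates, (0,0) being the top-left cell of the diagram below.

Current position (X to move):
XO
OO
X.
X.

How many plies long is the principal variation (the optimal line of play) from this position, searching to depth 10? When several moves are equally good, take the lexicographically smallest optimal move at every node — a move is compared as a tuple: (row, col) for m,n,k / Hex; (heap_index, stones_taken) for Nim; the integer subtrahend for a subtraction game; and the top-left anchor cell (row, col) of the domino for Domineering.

PV length from [XO/OO/X./X.]: 2 plies

ply 1, X at XO/OO/X./X. | (2,1)=+0→XO/OO/XX/X.*; (3,1)=-1→XO/OO/X./XX
ply 2, O at XO/OO/XX/X. | (3,1)=+0→XO/OO/XX/XO*
ply 3: XO/OO/XX/XO is terminal +0 (X); from XO/OO/X./X. depth 10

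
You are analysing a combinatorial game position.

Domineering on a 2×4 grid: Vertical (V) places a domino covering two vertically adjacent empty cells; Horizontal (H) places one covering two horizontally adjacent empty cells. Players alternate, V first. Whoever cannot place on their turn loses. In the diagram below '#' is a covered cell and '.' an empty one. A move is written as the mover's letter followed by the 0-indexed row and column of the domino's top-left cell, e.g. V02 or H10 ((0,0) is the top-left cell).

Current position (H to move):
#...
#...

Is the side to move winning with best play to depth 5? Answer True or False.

H winning at [#.../#...]: True

[#.../#...] H move#1: H01:+1/###./#...*, H02:+1/#.##/#..., H11:+1/#.../###., H12:+1/#.../#.##
[###./#...] V move#2: V03:-1/####/#..#*
[####/#..#] H move#3: H11:+1/####/####*
[####/####] end (terminal -1, V#4); searched #.../#... to 5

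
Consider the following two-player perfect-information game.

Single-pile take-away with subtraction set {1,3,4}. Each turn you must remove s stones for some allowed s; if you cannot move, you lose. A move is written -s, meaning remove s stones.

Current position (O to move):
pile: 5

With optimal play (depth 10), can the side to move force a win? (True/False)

O winning at [5]: True

[5] O move#1: -1:-1/4, -3:+1/2*, -4:-1/1
[2] X move#2: -1:-1/1*
[1] O move#3: -1:+1/0*
[0] end (terminal -1, X#4); searched 5 to 10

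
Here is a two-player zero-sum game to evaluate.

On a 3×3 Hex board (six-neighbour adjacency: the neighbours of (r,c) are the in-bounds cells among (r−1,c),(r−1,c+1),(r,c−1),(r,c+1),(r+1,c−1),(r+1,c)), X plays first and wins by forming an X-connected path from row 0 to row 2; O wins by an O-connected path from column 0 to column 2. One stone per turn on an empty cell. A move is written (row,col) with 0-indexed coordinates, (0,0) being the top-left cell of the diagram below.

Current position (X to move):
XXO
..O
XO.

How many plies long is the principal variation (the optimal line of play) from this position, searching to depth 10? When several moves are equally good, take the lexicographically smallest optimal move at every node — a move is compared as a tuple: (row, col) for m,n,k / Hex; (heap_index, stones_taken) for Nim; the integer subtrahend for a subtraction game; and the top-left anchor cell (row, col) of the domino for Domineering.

PV length from [XXO/..O/XO.]: 1 ply

ply 1, X at XXO/..O/XO. | (1,0)=+1→XXO/X.O/XO.*; (1,1)=+1→XXO/.XO/XO.; (2,2)=+1→XXO/..O/XOX
ply 2: XXO/X.O/XO. is terminal -1 (O); from XXO/..O/XO. depth 10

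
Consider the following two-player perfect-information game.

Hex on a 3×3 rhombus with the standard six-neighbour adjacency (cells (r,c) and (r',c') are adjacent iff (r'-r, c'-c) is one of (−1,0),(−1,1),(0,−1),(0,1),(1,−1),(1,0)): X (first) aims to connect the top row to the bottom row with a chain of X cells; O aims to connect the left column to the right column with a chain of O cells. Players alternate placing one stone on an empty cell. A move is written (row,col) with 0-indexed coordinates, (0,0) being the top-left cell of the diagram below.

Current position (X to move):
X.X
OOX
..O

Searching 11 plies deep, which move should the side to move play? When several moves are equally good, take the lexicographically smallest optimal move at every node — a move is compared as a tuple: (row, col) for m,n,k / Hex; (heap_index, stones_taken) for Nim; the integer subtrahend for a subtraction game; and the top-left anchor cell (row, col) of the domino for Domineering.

ply 1, X at X.X/OOX/..O | (0,1)=-1→XXX/OOX/..O; (2,0)=-1→X.X/OOX/X.O; (2,1)=+1→X.X/OOX/.XO*
ply 2: X.X/OOX/.XO is terminal -1 (O); from X.X/OOX/..O depth 11

X's best at [X.X/OOX/..O]: (2,1)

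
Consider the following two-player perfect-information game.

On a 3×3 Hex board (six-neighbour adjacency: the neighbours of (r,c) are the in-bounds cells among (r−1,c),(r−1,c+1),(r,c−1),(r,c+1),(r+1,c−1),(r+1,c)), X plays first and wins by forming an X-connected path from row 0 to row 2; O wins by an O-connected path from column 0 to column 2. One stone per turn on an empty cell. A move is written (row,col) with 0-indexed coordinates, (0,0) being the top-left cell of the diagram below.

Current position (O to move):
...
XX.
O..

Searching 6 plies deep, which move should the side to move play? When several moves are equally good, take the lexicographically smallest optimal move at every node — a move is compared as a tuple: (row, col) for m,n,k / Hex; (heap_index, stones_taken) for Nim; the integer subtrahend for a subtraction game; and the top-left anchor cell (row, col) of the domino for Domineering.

[.../XX./O..] O move#1: (0,0):-1/O../XX./O.., (0,1):-1/.O./XX./O.., (0,2):-1/..O/XX./O.., (1,2):-1/.../XXO/O.., (2,1):+1/.../XX./OO.*, (2,2):-1/.../XX./O.O
[.../XX./OO.] X move#2: (0,0):-1/X../XX./OO.*, (0,1):-1/.X./XX./OO., (0,2):-1/..X/XX./OO., (1,2):-1/.../XXX/OO., (2,2):-1/.../XX./OOX
[X../XX./OO.] O move#3: (0,1):+1/XO./XX./OO.*, (0,2):+1/X.O/XX./OO., (1,2):+1/X../XXO/OO., (2,2):+1/X../XX./OOO
[XO./XX./OO.] X move#4: (0,2):-1/XOX/XX./OO.*, (1,2):-1/XO./XXX/OO., (2,2):-1/XO./XX./OOX
[XOX/XX./OO.] O move#5: (1,2):+1/XOX/XXO/OO.*, (2,2):+1/XOX/XX./OOO
[XOX/XXO/OO.] end (terminal -1, X#6); searched .../XX./O.. to 6

O's best at [.../XX./O..]: (2,1)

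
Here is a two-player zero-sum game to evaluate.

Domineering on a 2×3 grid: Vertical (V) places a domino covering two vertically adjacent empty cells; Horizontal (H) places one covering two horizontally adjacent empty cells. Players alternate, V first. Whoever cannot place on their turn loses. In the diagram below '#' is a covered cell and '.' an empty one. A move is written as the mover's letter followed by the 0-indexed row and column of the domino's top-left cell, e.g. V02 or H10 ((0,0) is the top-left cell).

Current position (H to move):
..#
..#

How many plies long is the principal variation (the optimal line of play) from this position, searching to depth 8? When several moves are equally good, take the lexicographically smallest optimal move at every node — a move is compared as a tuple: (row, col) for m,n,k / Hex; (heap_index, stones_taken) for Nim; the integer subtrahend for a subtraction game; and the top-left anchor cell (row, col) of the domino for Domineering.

[..#/..#] H move#1: H00:+1/###/..#*, H10:+1/..#/###
[###/..#] end (terminal -1, V#2); searched ..#/..# to 8

PV length from [..#/..#]: 1 ply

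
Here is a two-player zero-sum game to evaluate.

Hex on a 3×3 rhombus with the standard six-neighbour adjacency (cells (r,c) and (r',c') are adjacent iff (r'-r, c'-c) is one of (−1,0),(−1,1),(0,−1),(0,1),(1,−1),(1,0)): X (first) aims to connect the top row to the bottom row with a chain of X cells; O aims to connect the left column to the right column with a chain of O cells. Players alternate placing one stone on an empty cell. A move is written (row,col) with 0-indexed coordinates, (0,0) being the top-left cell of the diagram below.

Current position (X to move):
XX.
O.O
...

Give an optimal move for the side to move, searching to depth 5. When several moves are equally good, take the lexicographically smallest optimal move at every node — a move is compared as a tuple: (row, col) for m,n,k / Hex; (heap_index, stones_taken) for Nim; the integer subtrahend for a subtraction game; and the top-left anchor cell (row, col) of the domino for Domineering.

X's best at [XX./O.O/...]: (1,1)

[XX./O.O/...] X move#1: (0,2):-1/XXX/O.O/..., (1,1):+1/XX./OXO/...*, (2,0):-1/XX./O.O/X.., (2,1):-1/XX./O.O/.X., (2,2):-1/XX./O.O/..X
[XX./OXO/...] O move#2: (0,2):-1/XXO/OXO/...*, (2,0):-1/XX./OXO/O.., (2,1):-1/XX./OXO/.O., (2,2):-1/XX./OXO/..O
[XXO/OXO/...] X move#3: (2,0):+1/XXO/OXO/X..*, (2,1):+1/XXO/OXO/.X., (2,2):+1/XXO/OXO/..X
[XXO/OXO/X..] end (terminal -1, O#4); searched XX./O.O/... to 5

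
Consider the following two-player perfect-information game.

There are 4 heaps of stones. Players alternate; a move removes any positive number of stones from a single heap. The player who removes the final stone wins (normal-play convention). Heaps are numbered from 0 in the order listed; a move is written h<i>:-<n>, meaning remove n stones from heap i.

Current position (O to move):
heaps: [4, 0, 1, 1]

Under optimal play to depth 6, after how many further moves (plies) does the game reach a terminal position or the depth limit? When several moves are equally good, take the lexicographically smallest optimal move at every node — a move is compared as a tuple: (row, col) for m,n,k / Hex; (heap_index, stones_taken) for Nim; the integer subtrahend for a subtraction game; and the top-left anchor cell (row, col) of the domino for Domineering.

PV length from [(4,0,1,1)]: 3 plies

p1 O@[(4,0,1,1)]: h0:-1[(3,0,1,1)]-1 h0:-2[(2,0,1,1)]-1 h0:-3[(1,0,1,1)]-1 h0:-4[(0,0,1,1)]+1* h2:-1[(4,0,0,1)]-1 h3:-1[(4,0,1,0)]-1
p2 X@[(0,0,1,1)]: h2:-1[(0,0,0,1)]-1* h3:-1[(0,0,1,0)]-1
p3 O@[(0,0,0,1)]: h3:-1[(0,0,0,0)]+1*
p4 X@[(0,0,0,0)] terminal -1; root [(4,0,1,1)] d6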